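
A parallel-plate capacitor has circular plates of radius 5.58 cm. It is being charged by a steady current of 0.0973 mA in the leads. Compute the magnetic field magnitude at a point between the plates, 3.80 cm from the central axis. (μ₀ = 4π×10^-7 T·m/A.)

Between the plates the displacement current equals the wire current: I_d = 0.0973 mA = 9.73×10^-5 A.
∮B·dl = μ₀ I_d,enc with I_d,enc = I_d r²/R² = 4.512×10^-5 A; so B = μ₀ I_d,enc/(2πr) = 2.37×10^-10 T.

2.37×10^-10 T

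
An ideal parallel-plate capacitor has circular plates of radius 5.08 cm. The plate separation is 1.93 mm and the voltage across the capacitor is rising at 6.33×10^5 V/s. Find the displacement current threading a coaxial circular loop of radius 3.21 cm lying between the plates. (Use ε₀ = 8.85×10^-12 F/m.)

9.40×10^-6 A

With E = V/d, dE/dt = 3.280×10^8 V/(m·s) and πR² = 8.107×10^-3 m², giving I_d = ε₀ πR² dE/dt = 2.353×10^-5 A.
Through an area πr² the displacement current is I_d·(πr²/πR²) = I_d (r/R)² = 9.40×10^-6 A.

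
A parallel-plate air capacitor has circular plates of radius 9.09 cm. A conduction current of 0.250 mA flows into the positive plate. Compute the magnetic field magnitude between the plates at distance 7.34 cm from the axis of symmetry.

4.44×10^-10 T

Between the plates the displacement current equals the wire current: I_d = 0.250 mA = 2.50×10^-4 A.
∮B·dl = μ₀ I_d,enc with I_d,enc = I_d r²/R² = 1.630×10^-4 A; so B = μ₀ I_d,enc/(2πr) = 4.44×10^-10 T.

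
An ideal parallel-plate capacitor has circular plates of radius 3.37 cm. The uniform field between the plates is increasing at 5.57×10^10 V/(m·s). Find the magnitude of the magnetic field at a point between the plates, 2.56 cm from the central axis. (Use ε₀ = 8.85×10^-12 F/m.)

Total displacement current: I_d = ε₀(πR²)(dE/dt) = (8.85×10^-12)(3.568×10^-3)(5.57×10^10) = 1.759×10^-3 A.
For r < R the Ampère–Maxwell law gives B(2πr) = μ₀ I_d (r²/R²), so B = μ₀ I_d r/(2πR²) = (4π×10^-7)(1.759×10^-3)(0.0256)/(2π·0.0337²) = 7.93×10^-9 T.

7.93×10^-9 T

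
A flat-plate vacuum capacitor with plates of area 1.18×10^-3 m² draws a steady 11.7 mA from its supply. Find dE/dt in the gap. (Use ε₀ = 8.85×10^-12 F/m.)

Charge continuity gives I_d = I = 0.0117 A between the plates.
Since I_d = ε₀ A dE/dt, dE/dt = I_d/(ε₀A) = (0.0117)/((8.85×10^-12)(1.18×10^-3)) = 1.12×10^12 V/(m·s).

1.12×10^12 V/(m·s)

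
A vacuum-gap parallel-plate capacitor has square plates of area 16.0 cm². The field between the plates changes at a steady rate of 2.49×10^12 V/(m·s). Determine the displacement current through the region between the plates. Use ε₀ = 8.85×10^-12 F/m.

0.0353 A

With a uniform field, Φ_E = EA, so I_d = ε₀ A dE/dt = 0.0353 A.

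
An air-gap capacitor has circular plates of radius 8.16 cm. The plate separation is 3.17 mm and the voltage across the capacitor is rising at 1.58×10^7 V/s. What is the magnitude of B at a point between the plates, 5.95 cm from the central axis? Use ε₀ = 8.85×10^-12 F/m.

1.65×10^-9 T

I_d = C dV/dt with C = ε₀πR²/d = 5.840×10^-11 F, so I_d = (5.840×10^-11)(1.58×10^7) = 9.227×10^-4 A.
∮B·dl = μ₀ I_d,enc with I_d,enc = I_d r²/R² = 4.906×10^-4 A; so B = μ₀ I_d,enc/(2πr) = 1.65×10^-9 T.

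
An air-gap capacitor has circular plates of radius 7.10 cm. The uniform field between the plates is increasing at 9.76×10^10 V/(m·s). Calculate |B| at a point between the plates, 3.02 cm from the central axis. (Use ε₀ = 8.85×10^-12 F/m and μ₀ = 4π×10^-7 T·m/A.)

1.64×10^-8 T

Total displacement current: I_d = ε₀(πR²)(dE/dt) = (8.85×10^-12)(0.01584)(9.76×10^10) = 0.01368 A.
∮B·dl = μ₀ I_d,enc with I_d,enc = I_d r²/R² = 2.475×10^-3 A; so B = μ₀ I_d,enc/(2πr) = 1.64×10^-8 T.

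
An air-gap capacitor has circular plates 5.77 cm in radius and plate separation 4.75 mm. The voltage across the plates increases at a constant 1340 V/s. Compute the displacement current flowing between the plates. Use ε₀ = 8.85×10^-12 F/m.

2.61×10^-8 A

The displacement current equals the charging current C dV/dt. With C = ε₀A/d = (8.85×10^-12)(0.01046)/(4.75×10^-3) = 1.949×10^-11 F, I_d = (1.949×10^-11)(1340) = 2.61×10^-8 A.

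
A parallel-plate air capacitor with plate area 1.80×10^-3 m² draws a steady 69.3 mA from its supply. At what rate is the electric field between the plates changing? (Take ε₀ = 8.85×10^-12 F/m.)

4.35×10^12 V/(m·s)

By continuity, I_d in the gap equals the 69.3 mA flowing in the wire.
Then dE/dt = I_d/(ε₀A) = 4.35×10^12 V/(m·s).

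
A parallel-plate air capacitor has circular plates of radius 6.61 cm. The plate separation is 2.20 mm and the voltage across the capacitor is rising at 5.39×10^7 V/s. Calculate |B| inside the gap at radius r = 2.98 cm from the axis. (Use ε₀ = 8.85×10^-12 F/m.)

4.06×10^-9 T

dE/dt = (dV/dt)/d = 2.450×10^10 V/(m·s); I_d = ε₀(πR²)(dE/dt) = (8.85×10^-12)(0.01373)(2.450×10^10) = 2.977×10^-3 A.
∮B·dl = μ₀ I_d,enc with I_d,enc = I_d r²/R² = 6.051×10^-4 A; so B = μ₀ I_d,enc/(2πr) = 4.06×10^-9 T.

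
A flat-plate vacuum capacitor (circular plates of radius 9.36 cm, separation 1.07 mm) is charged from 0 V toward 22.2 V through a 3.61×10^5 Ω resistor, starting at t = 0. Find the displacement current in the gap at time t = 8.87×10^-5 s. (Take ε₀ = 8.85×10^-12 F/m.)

2.09×10^-5 A

C = ε₀A/d = (8.85×10^-12)(0.02752)/(1.07×10^-3) = 2.276×10^-10 F, so τ = RC = 8.216×10^-5 s.
The conduction current is I(t) = (V₀/R) e^(−t/τ), and the displacement current between the plates equals it.
t/τ = 1.080; I_d = (22.2/3.61×10^5) · e^(−1.080) = (6.150×10^-5)(0.3396) = 2.09×10^-5 A.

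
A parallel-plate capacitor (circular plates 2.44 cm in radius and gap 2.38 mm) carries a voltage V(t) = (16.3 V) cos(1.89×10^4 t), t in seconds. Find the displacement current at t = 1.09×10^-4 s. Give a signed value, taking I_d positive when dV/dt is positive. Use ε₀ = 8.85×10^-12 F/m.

dV/dt = (16.3)(1.89×10^4)·−sin(2.0601) = -2.719×10^5 V/s.
I_d = C dV/dt with C = ε₀A/d = (8.85×10^-12)(1.870×10^-3)/(2.38×10^-3) = 6.954×10^-12 F, so I_d = (6.954×10^-12)(-2.719×10^5) = -1.89×10^-6 A.

-1.89×10^-6 A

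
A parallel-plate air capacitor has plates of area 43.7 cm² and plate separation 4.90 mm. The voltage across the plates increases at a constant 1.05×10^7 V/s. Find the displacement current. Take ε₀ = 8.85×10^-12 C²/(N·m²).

8.29×10^-5 A

C = ε₀A/d = (8.85×10^-12)(4.37×10^-3)/(4.90×10^-3) = 7.893×10^-12 F.
I_d = C dV/dt = (7.893×10^-12)(1.05×10^7) = 8.29×10^-5 A.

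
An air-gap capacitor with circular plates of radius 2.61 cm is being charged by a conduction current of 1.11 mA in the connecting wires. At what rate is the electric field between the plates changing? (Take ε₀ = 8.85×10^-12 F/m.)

5.86×10^10 V/(m·s)

The displacement current between the plates equals the conduction current, I_d = 1.11 mA.
Since I_d = ε₀ A dE/dt, dE/dt = I_d/(ε₀A) = (1.11×10^-3)/((8.85×10^-12)(2.140×10^-3)) = 5.86×10^10 V/(m·s).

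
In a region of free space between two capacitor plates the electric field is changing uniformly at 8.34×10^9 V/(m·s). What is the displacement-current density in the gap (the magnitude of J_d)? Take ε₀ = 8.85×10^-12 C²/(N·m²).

0.0738 A/m²

J_d = ε₀ ∂E/∂t, so J_d = 0.0738 A/m².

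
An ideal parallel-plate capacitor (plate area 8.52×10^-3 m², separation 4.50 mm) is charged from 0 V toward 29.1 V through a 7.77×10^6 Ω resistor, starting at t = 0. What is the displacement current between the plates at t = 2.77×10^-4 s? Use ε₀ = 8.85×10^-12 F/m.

4.46×10^-7 A

With C = ε₀A/d = (8.85×10^-12)(8.52×10^-3)/(4.50×10^-3) = 1.676×10^-11 F, the time constant is τ = RC = 1.302×10^-4 s, so t/τ = 2.127 and e^(−t/τ) = 0.1192.
I_d = I_cond = (V₀/R) e^(−t/τ) = (3.745×10^-6)(0.1192) = 4.46×10^-7 A.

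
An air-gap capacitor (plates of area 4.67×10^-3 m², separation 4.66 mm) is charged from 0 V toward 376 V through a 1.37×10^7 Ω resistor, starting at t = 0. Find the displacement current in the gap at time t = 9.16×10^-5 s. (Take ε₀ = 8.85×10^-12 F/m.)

1.29×10^-5 A

With C = ε₀A/d = (8.85×10^-12)(4.67×10^-3)/(4.66×10^-3) = 8.869×10^-12 F, the time constant is τ = RC = 1.215×10^-4 s, so t/τ = 0.7539 and e^(−t/τ) = 0.4705.
I_d = I_cond = (V₀/R) e^(−t/τ) = (2.745×10^-5)(0.4705) = 1.29×10^-5 A.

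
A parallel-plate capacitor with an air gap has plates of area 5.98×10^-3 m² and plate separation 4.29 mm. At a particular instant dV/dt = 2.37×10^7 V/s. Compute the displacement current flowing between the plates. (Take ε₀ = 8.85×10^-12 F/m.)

The field between the plates is E = V/d, so dE/dt = (2.37×10^7)/(4.29×10^-3 m) = 5.524×10^9 V/(m·s).
I_d = ε₀ A (dE/dt) = (8.85×10^-12)(5.98×10^-3)(5.524×10^9) = 2.92×10^-4 A.

2.92×10^-4 A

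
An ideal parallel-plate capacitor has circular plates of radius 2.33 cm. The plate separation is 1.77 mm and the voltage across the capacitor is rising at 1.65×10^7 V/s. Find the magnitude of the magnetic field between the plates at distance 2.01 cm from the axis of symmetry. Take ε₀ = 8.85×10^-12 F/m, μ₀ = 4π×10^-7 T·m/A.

With E = V/d, dE/dt = 9.322×10^9 V/(m·s) and πR² = 1.706×10^-3 m², giving I_d = ε₀ πR² dE/dt = 1.407×10^-4 A.
For r < R the Ampère–Maxwell law gives B(2πr) = μ₀ I_d (r²/R²), so B = μ₀ I_d r/(2πR²) = (4π×10^-7)(1.407×10^-4)(0.0201)/(2π·0.0233²) = 1.04×10^-9 T.

1.04×10^-9 T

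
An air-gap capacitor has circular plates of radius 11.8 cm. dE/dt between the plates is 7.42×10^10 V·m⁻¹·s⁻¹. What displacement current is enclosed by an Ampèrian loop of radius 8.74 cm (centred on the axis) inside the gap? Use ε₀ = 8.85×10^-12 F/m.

0.0158 A

Through the whole plate area (πR² = 0.04374 m²), I_d = ε₀ πR² dE/dt = 0.02872 A.
The field is uniform, so I_d,enc = I_d (r/R)² = (0.02872)(8.74/11.8)² = 0.0158 A.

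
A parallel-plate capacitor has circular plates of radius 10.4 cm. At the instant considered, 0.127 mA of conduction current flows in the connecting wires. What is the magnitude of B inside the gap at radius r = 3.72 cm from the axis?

By continuity the displacement current in the gap matches the conduction current: I_d = 1.27×10^-4 A.
∮B·dl = μ₀ I_d,enc with I_d,enc = I_d r²/R² = 1.625×10^-5 A; so B = μ₀ I_d,enc/(2πr) = 8.74×10^-11 T.

8.74×10^-11 T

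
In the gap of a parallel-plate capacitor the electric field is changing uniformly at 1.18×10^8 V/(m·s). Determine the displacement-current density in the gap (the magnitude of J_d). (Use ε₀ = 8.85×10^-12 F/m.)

1.04×10^-3 A/m²

J_d = ε₀ dE/dt = (8.85×10^-12)(1.18×10^8) = 1.04×10^-3 A/m².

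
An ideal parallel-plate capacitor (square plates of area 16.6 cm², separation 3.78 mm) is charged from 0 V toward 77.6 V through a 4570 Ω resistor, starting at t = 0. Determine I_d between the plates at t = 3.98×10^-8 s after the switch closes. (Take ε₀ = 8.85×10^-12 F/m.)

C = ε₀A/d = (8.85×10^-12)(1.66×10^-3)/(3.78×10^-3) = 3.887×10^-12 F, so τ = RC = 1.776×10^-8 s.
The conduction current is I(t) = (V₀/R) e^(−t/τ), and the displacement current between the plates equals it.
t/τ = 2.241; I_d = (77.6/4570) · e^(−2.241) = (0.01698)(0.1064) = 1.81×10^-3 A.

1.81×10^-3 A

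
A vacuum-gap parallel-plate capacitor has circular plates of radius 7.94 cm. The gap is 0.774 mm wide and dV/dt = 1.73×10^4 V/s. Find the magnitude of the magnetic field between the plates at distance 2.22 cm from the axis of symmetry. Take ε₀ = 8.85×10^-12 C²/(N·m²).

2.76×10^-12 T

dE/dt = (dV/dt)/d = 2.235×10^7 V/(m·s); I_d = ε₀(πR²)(dE/dt) = (8.85×10^-12)(0.01981)(2.235×10^7) = 3.918×10^-6 A.
An Ampèrian loop of radius r encloses a fraction (r/R)² of I_d. Then B·2πr = μ₀ I_d (r/R)², giving B = μ₀ I_d r/(2πR²) = 2.76×10^-12 T.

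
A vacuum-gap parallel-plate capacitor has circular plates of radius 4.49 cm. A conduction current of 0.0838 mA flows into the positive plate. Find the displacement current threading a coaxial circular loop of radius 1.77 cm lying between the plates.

1.30×10^-5 A

By continuity the displacement current in the gap matches the conduction current: I_d = 8.38×10^-5 A.
Through an area πr² the displacement current is I_d·(πr²/πR²) = I_d (r/R)² = 1.30×10^-5 A.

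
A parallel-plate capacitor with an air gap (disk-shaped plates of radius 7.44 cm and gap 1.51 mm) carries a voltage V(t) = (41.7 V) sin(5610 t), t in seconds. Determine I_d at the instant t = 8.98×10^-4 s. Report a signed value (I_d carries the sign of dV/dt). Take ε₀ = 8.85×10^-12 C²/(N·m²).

7.62×10^-6 A

C = ε₀A/d = (8.85×10^-12)(0.01739)/(1.51×10^-3) = 1.019×10^-10 F. dV/dt = V₀ω·cos(ωt); at ωt = 5.03778 rad this factor is 0.3197.
I_d = C dV/dt = (1.019×10^-10)(41.7)(5610)(0.3197) = 7.62×10^-6 A.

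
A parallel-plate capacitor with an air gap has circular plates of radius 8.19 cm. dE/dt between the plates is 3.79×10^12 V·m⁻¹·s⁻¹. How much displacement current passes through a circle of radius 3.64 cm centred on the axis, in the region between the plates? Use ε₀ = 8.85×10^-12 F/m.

0.140 A

I_d = ε₀ dΦ_E/dt = ε₀ πR² (dE/dt) = (8.85×10^-12)(0.02107)(3.79×10^12) = 0.7067 A through the full plate area.
Since J_d is uniform, the enclosed fraction is (r/R)² = 0.1975, giving I_d,enc = 0.140 A.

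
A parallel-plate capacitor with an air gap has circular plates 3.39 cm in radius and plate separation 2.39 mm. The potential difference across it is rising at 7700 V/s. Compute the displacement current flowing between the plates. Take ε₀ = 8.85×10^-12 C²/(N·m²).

The field between the plates is E = V/d, so dE/dt = (7700)/(2.39×10^-3 m) = 3.222×10^6 V/(m·s).
I_d = ε₀ A (dE/dt) = (8.85×10^-12)(3.610×10^-3)(3.222×10^6) = 1.03×10^-7 A.

1.03×10^-7 A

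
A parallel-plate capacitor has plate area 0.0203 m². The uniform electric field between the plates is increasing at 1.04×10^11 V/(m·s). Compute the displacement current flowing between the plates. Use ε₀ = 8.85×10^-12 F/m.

0.0187 A

The displacement current is ε₀ times dΦ_E/dt = ε₀ A dE/dt = (8.85×10^-12)(0.0203)(1.04×10^11) = 0.0187 A.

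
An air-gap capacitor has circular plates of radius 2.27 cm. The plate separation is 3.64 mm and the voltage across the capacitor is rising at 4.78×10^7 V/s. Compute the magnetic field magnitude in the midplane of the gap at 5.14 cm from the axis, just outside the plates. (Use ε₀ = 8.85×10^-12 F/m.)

With E = V/d, dE/dt = 1.313×10^10 V/(m·s) and πR² = 1.619×10^-3 m², giving I_d = ε₀ πR² dE/dt = 1.881×10^-4 A.
Outside the plates the loop encloses all of I_d, so B·2πr = μ₀ I_d and B = 7.32×10^-10 T.

7.32×10^-10 T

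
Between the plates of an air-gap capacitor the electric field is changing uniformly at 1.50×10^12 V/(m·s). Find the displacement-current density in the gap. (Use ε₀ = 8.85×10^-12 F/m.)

The displacement-current density is ε₀ ∂E/∂t = (8.85×10^-12)(1.50×10^12) = 13.3 A/m².

13.3 A/m²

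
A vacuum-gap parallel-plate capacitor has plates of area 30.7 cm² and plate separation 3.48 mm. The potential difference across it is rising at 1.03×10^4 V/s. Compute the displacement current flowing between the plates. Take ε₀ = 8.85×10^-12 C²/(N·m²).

The field between the plates is E = V/d, so dE/dt = (1.03×10^4)/(3.48×10^-3 m) = 2.960×10^6 V/(m·s).
I_d = ε₀ A (dE/dt) = (8.85×10^-12)(3.07×10^-3)(2.960×10^6) = 8.04×10^-8 A.

8.04×10^-8 A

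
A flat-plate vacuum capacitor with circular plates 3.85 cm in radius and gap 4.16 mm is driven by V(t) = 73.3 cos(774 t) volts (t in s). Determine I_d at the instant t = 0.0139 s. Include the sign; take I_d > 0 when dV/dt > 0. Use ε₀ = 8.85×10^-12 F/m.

dV/dt = (73.3)(774)·−sin(10.7586) = 5.515×10^4 V/s.
I_d = C dV/dt with C = ε₀A/d = (8.85×10^-12)(4.657×10^-3)/(4.16×10^-3) = 9.907×10^-12 F, so I_d = (9.907×10^-12)(5.515×10^4) = 5.46×10^-7 A.

5.46×10^-7 A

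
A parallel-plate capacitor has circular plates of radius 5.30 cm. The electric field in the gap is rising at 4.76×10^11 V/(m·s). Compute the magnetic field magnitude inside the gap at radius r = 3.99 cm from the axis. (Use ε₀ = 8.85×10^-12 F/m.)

Total displacement current: I_d = ε₀(πR²)(dE/dt) = (8.85×10^-12)(8.825×10^-3)(4.76×10^11) = 0.03718 A.
∮B·dl = μ₀ I_d,enc with I_d,enc = I_d r²/R² = 0.02107 A; so B = μ₀ I_d,enc/(2πr) = 1.06×10^-7 T.

1.06×10^-7 T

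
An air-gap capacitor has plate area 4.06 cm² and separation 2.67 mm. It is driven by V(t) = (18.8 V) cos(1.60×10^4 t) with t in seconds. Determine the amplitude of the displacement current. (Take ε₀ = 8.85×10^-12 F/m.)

C = ε₀A/d = (8.85×10^-12)(4.06×10^-4)/(2.67×10^-3) = 1.346×10^-12 F; ω = 1.60×10^4 rad/s.
I_d = C dV/dt, so |I_d|_max = C V₀ ω = (1.346×10^-12)(18.8)(1.60×10^4) = 4.05×10^-7 A.

4.05×10^-7 A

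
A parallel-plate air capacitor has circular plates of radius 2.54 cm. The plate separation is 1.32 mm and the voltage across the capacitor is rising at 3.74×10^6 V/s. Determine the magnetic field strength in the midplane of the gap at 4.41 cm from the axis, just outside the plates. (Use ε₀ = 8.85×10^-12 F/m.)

2.30×10^-10 T

With E = V/d, dE/dt = 2.833×10^9 V/(m·s) and πR² = 2.027×10^-3 m², giving I_d = ε₀ πR² dE/dt = 5.082×10^-5 A.
For r ≥ R the full I_d is enclosed: B = μ₀ I_d/(2πr) = (4π×10^-7)(5.082×10^-5)/(2π·0.0441) = 2.30×10^-10 T.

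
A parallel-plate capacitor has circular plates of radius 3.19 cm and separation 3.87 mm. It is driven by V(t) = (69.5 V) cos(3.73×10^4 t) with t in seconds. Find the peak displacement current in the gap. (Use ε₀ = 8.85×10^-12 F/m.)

The displacement current equals the conduction current C dV/dt, which peaks at C V₀ ω.
With C = ε₀A/d = (8.85×10^-12)(3.197×10^-3)/(3.87×10^-3) = 7.311×10^-12 F and ω = 3.73×10^4 rad/s, I_d,max = (7.311×10^-12)(69.5)(3.73×10^4) = 1.90×10^-5 A.

1.90×10^-5 A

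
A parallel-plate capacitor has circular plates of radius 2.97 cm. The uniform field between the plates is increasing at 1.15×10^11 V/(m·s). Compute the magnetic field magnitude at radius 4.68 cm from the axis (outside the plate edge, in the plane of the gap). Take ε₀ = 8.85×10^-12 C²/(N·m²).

1.21×10^-8 T

I_d = ε₀ dΦ_E/dt = ε₀ πR² (dE/dt) = (8.85×10^-12)(2.771×10^-3)(1.15×10^11) = 2.820×10^-3 A through the full plate area.
Outside the plates the loop encloses all of I_d, so B·2πr = μ₀ I_d and B = 1.21×10^-8 T.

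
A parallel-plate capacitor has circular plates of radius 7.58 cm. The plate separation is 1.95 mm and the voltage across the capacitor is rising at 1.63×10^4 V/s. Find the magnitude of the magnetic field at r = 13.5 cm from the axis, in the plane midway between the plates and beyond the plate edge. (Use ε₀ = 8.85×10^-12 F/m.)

I_d = C dV/dt with C = ε₀πR²/d = 8.192×10^-11 F, so I_d = (8.192×10^-11)(1.63×10^4) = 1.335×10^-6 A.
With r > R the enclosed displacement current is the full I_d; B = μ₀ I_d / (2πr) = 1.98×10^-12 T.

1.98×10^-12 T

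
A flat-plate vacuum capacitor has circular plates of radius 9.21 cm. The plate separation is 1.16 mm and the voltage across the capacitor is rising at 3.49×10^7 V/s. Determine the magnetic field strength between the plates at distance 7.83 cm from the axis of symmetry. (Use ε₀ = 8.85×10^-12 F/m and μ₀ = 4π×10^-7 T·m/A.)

1.31×10^-8 T

With E = V/d, dE/dt = 3.009×10^10 V/(m·s) and πR² = 0.02665 m², giving I_d = ε₀ πR² dE/dt = 7.097×10^-3 A.
∮B·dl = μ₀ I_d,enc with I_d,enc = I_d r²/R² = 5.130×10^-3 A; so B = μ₀ I_d,enc/(2πr) = 1.31×10^-8 T.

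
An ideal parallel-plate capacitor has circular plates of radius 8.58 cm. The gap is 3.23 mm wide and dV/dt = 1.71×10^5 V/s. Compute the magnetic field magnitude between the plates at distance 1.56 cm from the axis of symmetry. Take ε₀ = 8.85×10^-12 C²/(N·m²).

With E = V/d, dE/dt = 5.294×10^7 V/(m·s) and πR² = 0.02313 m², giving I_d = ε₀ πR² dE/dt = 1.084×10^-5 A.
An Ampèrian loop of radius r encloses a fraction (r/R)² of I_d. Then B·2πr = μ₀ I_d (r/R)², giving B = μ₀ I_d r/(2πR²) = 4.59×10^-12 T.

4.59×10^-12 T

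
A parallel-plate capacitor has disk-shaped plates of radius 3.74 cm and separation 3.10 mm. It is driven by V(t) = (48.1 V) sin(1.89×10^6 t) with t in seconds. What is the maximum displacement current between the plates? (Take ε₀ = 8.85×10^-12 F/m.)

1.14×10^-3 A

The displacement current equals the conduction current C dV/dt, which peaks at C V₀ ω.
With C = ε₀A/d = (8.85×10^-12)(4.394×10^-3)/(3.10×10^-3) = 1.254×10^-11 F and ω = 1.89×10^6 rad/s, I_d,max = (1.254×10^-11)(48.1)(1.89×10^6) = 1.14×10^-3 A.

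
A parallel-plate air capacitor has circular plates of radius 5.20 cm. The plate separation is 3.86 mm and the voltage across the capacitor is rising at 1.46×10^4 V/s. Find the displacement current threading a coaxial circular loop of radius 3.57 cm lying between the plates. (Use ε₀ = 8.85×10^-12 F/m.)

1.34×10^-7 A

I_d = C dV/dt with C = ε₀πR²/d = 1.948×10^-11 F, so I_d = (1.948×10^-11)(1.46×10^4) = 2.844×10^-7 A.
Through an area πr² the displacement current is I_d·(πr²/πR²) = I_d (r/R)² = 1.34×10^-7 A.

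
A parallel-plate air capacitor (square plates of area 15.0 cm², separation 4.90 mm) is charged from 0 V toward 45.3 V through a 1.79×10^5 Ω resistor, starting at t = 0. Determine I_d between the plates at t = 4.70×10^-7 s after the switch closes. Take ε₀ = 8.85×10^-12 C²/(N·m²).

9.60×10^-5 A

C = ε₀A/d = (8.85×10^-12)(1.50×10^-3)/(4.90×10^-3) = 2.709×10^-12 F and τ = RC = 4.849×10^-7 s. I_d in the gap equals the RC charging current.
I_d(t) = (V₀/R) e^(−t/τ) = 2.531×10^-4 · e^(−0.9693) = 9.60×10^-5 A.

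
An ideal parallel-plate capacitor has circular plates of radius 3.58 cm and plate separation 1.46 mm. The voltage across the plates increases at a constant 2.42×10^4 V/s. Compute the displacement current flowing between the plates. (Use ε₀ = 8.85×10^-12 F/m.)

E = V/d so dE/dt = (dV/dt)/d = 1.658×10^7 V/(m·s), and I_d = ε₀ A dE/dt = (8.85×10^-12)(4.026×10^-3)(1.658×10^7) = 5.91×10^-7 A.

5.91×10^-7 A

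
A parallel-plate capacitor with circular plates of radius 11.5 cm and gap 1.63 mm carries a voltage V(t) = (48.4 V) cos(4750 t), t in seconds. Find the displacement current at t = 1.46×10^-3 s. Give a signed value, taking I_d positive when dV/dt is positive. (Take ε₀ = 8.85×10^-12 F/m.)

dV/dt = (48.4)(4750)·−sin(6.935) = -1.395×10^5 V/s.
I_d = C dV/dt with C = ε₀A/d = (8.85×10^-12)(0.04155)/(1.63×10^-3) = 2.256×10^-10 F, so I_d = (2.256×10^-10)(-1.395×10^5) = -3.15×10^-5 A.

-3.15×10^-5 A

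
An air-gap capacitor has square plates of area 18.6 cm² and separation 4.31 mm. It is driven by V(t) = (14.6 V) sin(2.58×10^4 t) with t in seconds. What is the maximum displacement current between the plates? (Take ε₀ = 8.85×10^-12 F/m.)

1.44×10^-6 A

The displacement current equals the conduction current C dV/dt, which peaks at C V₀ ω.
With C = ε₀A/d = (8.85×10^-12)(1.86×10^-3)/(4.31×10^-3) = 3.819×10^-12 F and ω = 2.58×10^4 rad/s, I_d,max = (3.819×10^-12)(14.6)(2.58×10^4) = 1.44×10^-6 A.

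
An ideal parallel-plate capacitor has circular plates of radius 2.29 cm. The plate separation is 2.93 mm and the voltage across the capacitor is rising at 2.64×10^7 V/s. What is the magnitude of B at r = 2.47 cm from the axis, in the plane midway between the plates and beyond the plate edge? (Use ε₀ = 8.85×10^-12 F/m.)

With E = V/d, dE/dt = 9.010×10^9 V/(m·s) and πR² = 1.647×10^-3 m², giving I_d = ε₀ πR² dE/dt = 1.313×10^-4 A.
For r ≥ R the full I_d is enclosed: B = μ₀ I_d/(2πr) = (4π×10^-7)(1.313×10^-4)/(2π·0.0247) = 1.06×10^-9 T.

1.06×10^-9 T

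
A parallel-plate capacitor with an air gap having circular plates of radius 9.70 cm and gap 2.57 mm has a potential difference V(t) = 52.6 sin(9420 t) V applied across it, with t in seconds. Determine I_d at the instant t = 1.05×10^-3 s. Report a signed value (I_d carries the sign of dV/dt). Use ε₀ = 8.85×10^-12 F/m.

-4.51×10^-5 A

dV/dt = (52.6)(9420)·cos(9.891) = -4.426×10^5 V/s.
I_d = C dV/dt with C = ε₀A/d = (8.85×10^-12)(0.02956)/(2.57×10^-3) = 1.018×10^-10 F, so I_d = (1.018×10^-10)(-4.426×10^5) = -4.51×10^-5 A.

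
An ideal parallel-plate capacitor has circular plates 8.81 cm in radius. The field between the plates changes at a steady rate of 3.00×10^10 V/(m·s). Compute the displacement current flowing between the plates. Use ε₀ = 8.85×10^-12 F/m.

6.47×10^-3 A

The displacement current is ε₀ times dΦ_E/dt = ε₀ A dE/dt = (8.85×10^-12)(0.02438)(3.00×10^10) = 6.47×10^-3 A.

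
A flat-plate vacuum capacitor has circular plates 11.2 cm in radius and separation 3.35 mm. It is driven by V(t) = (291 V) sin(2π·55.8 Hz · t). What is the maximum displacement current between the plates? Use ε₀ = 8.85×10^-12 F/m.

1.06×10^-5 A

(dE/dt)_max = V₀ω/d = 3.046×10^7 V/(m·s); ω = 2πf = 350.6 rad/s.
I_d,max = ε₀ A (dE/dt)_max = (8.85×10^-12)(0.03941)(3.046×10^7) = 1.06×10^-5 A.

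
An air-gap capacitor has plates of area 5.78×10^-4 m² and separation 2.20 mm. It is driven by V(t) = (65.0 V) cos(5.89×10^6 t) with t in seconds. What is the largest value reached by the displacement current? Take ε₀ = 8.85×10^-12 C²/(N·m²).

(dE/dt)_max = V₀ω/d = 1.740×10^11 V/(m·s); ω = 5.89×10^6 rad/s.
I_d,max = ε₀ A (dE/dt)_max = (8.85×10^-12)(5.78×10^-4)(1.740×10^11) = 8.90×10^-4 A.

8.90×10^-4 A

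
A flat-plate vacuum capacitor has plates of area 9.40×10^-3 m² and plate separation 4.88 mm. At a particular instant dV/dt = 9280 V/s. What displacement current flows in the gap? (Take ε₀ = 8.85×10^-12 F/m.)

1.58×10^-7 A

The displacement current equals the charging current C dV/dt. With C = ε₀A/d = (8.85×10^-12)(9.40×10^-3)/(4.88×10^-3) = 1.705×10^-11 F, I_d = (1.705×10^-11)(9280) = 1.58×10^-7 A.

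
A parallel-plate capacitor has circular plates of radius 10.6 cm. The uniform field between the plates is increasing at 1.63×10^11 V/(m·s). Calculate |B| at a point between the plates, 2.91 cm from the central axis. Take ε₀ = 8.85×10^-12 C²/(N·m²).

2.64×10^-8 T

I_d = ε₀ dΦ_E/dt = ε₀ πR² (dE/dt) = (8.85×10^-12)(0.03530)(1.63×10^11) = 0.05092 A through the full plate area.
An Ampèrian loop of radius r encloses a fraction (r/R)² of I_d. Then B·2πr = μ₀ I_d (r/R)², giving B = μ₀ I_d r/(2πR²) = 2.64×10^-8 T.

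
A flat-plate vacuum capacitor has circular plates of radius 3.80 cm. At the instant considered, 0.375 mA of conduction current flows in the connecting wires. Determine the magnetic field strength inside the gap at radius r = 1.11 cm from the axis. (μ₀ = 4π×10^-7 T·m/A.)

5.77×10^-10 T

No conduction current crosses the gap, so I_d there equals the 3.75×10^-4 A in the leads.
For r < R the Ampère–Maxwell law gives B(2πr) = μ₀ I_d (r²/R²), so B = μ₀ I_d r/(2πR²) = (4π×10^-7)(3.75×10^-4)(0.0111)/(2π·0.0380²) = 5.77×10^-10 T.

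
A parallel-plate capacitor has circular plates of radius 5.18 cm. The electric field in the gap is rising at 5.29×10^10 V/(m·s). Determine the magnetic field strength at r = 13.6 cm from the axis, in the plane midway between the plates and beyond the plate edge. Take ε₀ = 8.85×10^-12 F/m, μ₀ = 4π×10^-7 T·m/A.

5.80×10^-9 T

Through the whole plate area (πR² = 8.430×10^-3 m²), I_d = ε₀ πR² dE/dt = 3.947×10^-3 A.
For r ≥ R the full I_d is enclosed: B = μ₀ I_d/(2πr) = (4π×10^-7)(3.947×10^-3)/(2π·0.136) = 5.80×10^-9 T.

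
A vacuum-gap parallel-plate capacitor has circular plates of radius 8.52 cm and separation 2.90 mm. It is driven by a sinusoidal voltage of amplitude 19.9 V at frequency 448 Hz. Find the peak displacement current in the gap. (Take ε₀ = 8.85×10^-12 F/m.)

The displacement current equals the conduction current C dV/dt, which peaks at C V₀ ω.
With C = ε₀A/d = (8.85×10^-12)(0.02280)/(2.90×10^-3) = 6.958×10^-11 F and ω = 2πf = 2815 rad/s, I_d,max = (6.958×10^-11)(19.9)(2815) = 3.90×10^-6 A.

3.90×10^-6 A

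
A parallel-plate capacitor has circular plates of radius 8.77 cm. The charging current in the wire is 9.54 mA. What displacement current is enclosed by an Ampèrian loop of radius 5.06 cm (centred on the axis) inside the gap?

Between the plates the displacement current equals the wire current: I_d = 9.54 mA = 9.54×10^-3 A.
The field is uniform, so I_d,enc = I_d (r/R)² = (9.54×10^-3)(5.06/8.77)² = 3.18×10^-3 A.

3.18×10^-3 A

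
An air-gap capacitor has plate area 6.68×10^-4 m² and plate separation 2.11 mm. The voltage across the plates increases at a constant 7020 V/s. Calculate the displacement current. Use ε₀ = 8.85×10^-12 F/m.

1.97×10^-8 A

The field between the plates is E = V/d, so dE/dt = (7020)/(2.11×10^-3 m) = 3.327×10^6 V/(m·s).
I_d = ε₀ A (dE/dt) = (8.85×10^-12)(6.68×10^-4)(3.327×10^6) = 1.97×10^-8 A.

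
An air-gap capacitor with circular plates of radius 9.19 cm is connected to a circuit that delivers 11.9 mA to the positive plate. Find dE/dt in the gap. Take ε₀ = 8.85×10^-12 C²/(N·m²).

The displacement current between the plates equals the conduction current, I_d = 11.9 mA.
Inverting I_d = ε₀ A dE/dt gives dE/dt = 0.0119 / (8.85×10^-12 · 0.02653) = 5.07×10^10 V/(m·s).

5.07×10^10 V/(m·s)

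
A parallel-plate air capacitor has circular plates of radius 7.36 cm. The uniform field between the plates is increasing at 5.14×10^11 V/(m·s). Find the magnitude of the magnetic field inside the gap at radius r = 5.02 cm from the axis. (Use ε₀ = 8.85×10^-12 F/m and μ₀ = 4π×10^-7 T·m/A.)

Total displacement current: I_d = ε₀(πR²)(dE/dt) = (8.85×10^-12)(0.01702)(5.14×10^11) = 0.07742 A.
For r < R the Ampère–Maxwell law gives B(2πr) = μ₀ I_d (r²/R²), so B = μ₀ I_d r/(2πR²) = (4π×10^-7)(0.07742)(0.0502)/(2π·0.0736²) = 1.43×10^-7 T.

1.43×10^-7 T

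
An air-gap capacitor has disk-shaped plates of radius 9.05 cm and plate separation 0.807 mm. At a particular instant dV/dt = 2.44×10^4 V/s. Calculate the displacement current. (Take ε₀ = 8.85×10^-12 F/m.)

6.89×10^-6 A

C = ε₀A/d = (8.85×10^-12)(0.02573)/(8.07×10^-4) = 2.822×10^-10 F.
I_d = C dV/dt = (2.822×10^-10)(2.44×10^4) = 6.89×10^-6 A.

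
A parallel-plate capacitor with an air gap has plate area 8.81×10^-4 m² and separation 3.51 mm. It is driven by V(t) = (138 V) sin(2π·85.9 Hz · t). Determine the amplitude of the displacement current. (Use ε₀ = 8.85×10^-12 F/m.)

C = ε₀A/d = (8.85×10^-12)(8.81×10^-4)/(3.51×10^-3) = 2.221×10^-12 F; ω = 2πf = 539.7 rad/s.
I_d = C dV/dt, so |I_d|_max = C V₀ ω = (2.221×10^-12)(138)(539.7) = 1.65×10^-7 A.

1.65×10^-7 A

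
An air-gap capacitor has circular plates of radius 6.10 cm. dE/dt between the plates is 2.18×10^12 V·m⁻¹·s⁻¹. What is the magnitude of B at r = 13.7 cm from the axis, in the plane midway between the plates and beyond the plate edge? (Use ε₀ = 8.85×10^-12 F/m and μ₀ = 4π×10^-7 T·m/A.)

3.29×10^-7 T

Through the whole plate area (πR² = 0.01169 m²), I_d = ε₀ πR² dE/dt = 0.2255 A.
For r ≥ R the full I_d is enclosed: B = μ₀ I_d/(2πr) = (4π×10^-7)(0.2255)/(2π·0.137) = 3.29×10^-7 T.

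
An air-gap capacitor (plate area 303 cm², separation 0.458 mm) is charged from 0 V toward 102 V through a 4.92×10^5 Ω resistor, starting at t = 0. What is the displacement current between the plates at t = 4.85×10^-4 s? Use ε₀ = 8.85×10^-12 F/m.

3.85×10^-5 A

With C = ε₀A/d = (8.85×10^-12)(0.0303)/(4.58×10^-4) = 5.855×10^-10 F, the time constant is τ = RC = 2.881×10^-4 s, so t/τ = 1.683 and e^(−t/τ) = 0.1858.
I_d = I_cond = (V₀/R) e^(−t/τ) = (2.073×10^-4)(0.1858) = 3.85×10^-5 A.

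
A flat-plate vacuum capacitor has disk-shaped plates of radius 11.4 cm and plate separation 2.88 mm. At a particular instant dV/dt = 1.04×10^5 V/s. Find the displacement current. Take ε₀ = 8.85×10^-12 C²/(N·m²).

The field between the plates is E = V/d, so dE/dt = (1.04×10^5)/(2.88×10^-3 m) = 3.611×10^7 V/(m·s).
I_d = ε₀ A (dE/dt) = (8.85×10^-12)(0.04083)(3.611×10^7) = 1.30×10^-5 A.

1.30×10^-5 A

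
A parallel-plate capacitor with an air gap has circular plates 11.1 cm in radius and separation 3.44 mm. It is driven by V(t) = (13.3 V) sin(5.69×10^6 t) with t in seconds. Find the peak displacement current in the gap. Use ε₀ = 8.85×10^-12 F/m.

C = ε₀A/d = (8.85×10^-12)(0.03871)/(3.44×10^-3) = 9.959×10^-11 F; ω = 5.69×10^6 rad/s.
I_d = C dV/dt, so |I_d|_max = C V₀ ω = (9.959×10^-11)(13.3)(5.69×10^6) = 7.54×10^-3 A.

7.54×10^-3 A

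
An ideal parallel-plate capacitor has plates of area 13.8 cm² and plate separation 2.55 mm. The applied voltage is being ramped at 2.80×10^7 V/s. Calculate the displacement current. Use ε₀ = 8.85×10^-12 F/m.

The displacement current equals the charging current C dV/dt. With C = ε₀A/d = (8.85×10^-12)(1.38×10^-3)/(2.55×10^-3) = 4.789×10^-12 F, I_d = (4.789×10^-12)(2.80×10^7) = 1.34×10^-4 A.

1.34×10^-4 A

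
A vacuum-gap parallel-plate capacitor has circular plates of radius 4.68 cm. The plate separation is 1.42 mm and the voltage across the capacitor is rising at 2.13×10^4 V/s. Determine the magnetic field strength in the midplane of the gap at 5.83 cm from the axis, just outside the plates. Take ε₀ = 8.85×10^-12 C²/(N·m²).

dE/dt = (dV/dt)/d = 1.500×10^7 V/(m·s); I_d = ε₀(πR²)(dE/dt) = (8.85×10^-12)(6.881×10^-3)(1.500×10^7) = 9.135×10^-7 A.
For r ≥ R the full I_d is enclosed: B = μ₀ I_d/(2πr) = (4π×10^-7)(9.135×10^-7)/(2π·0.0583) = 3.13×10^-12 T.

3.13×10^-12 T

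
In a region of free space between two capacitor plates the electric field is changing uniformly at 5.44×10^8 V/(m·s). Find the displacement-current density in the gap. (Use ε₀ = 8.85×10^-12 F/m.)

4.81×10^-3 A/m²

The displacement-current density is ε₀ ∂E/∂t = (8.85×10^-12)(5.44×10^8) = 4.81×10^-3 A/m².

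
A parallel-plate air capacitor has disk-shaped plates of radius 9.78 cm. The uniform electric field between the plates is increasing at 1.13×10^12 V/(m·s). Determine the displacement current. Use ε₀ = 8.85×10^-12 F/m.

With a uniform field, Φ_E = EA, so I_d = ε₀ A dE/dt = 0.301 A.

0.301 A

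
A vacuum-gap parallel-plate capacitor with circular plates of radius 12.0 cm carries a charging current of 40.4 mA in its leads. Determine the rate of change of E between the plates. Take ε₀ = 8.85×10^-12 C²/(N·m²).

By continuity, I_d in the gap equals the 40.4 mA flowing in the wire.
Then dE/dt = I_d/(ε₀A) = 1.01×10^11 V/(m·s).

1.01×10^11 V/(m·s)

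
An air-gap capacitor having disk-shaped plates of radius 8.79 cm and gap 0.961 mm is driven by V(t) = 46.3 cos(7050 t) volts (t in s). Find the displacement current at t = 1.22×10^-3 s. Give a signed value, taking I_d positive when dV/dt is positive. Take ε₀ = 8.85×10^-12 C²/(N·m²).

C = ε₀A/d = (8.85×10^-12)(0.02427)/(9.61×10^-4) = 2.235×10^-10 F. dV/dt = V₀ω·−sin(ωt); at ωt = 8.601 rad this factor is -0.7337.
I_d = C dV/dt = (2.235×10^-10)(46.3)(7050)(-0.7337) = -5.35×10^-5 A.

-5.35×10^-5 A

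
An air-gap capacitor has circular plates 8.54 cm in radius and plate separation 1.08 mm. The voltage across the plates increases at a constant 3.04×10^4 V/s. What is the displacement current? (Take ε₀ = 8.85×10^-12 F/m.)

5.71×10^-6 A

The displacement current equals the charging current C dV/dt. With C = ε₀A/d = (8.85×10^-12)(0.02291)/(1.08×10^-3) = 1.877×10^-10 F, I_d = (1.877×10^-10)(3.04×10^4) = 5.71×10^-6 A.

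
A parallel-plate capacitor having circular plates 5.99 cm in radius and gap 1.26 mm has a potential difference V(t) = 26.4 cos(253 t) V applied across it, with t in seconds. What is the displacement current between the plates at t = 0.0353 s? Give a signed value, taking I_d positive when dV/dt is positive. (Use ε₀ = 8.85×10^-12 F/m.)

-2.51×10^-7 A

C = ε₀A/d = (8.85×10^-12)(0.01127)/(1.26×10^-3) = 7.916×10^-11 F. dV/dt = V₀ω·−sin(ωt); at ωt = 8.9309 rad this factor is -0.4740.
I_d = C dV/dt = (7.916×10^-11)(26.4)(253)(-0.4740) = -2.51×10^-7 A.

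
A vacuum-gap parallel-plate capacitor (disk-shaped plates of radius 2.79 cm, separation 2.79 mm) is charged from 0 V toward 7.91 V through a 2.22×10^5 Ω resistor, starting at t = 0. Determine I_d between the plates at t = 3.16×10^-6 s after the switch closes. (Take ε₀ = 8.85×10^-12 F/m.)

5.69×10^-6 A

With C = ε₀A/d = (8.85×10^-12)(2.445×10^-3)/(2.79×10^-3) = 7.756×10^-12 F, the time constant is τ = RC = 1.722×10^-6 s, so t/τ = 1.835 and e^(−t/τ) = 0.1596.
I_d = I_cond = (V₀/R) e^(−t/τ) = (3.563×10^-5)(0.1596) = 5.69×10^-6 A.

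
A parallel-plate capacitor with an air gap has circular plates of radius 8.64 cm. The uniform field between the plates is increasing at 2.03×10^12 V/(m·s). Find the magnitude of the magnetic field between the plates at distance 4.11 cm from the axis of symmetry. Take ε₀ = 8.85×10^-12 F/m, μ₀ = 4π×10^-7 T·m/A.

4.64×10^-7 T

I_d = ε₀ dΦ_E/dt = ε₀ πR² (dE/dt) = (8.85×10^-12)(0.02345)(2.03×10^12) = 0.4213 A through the full plate area.
∮B·dl = μ₀ I_d,enc with I_d,enc = I_d r²/R² = 0.09533 A; so B = μ₀ I_d,enc/(2πr) = 4.64×10^-7 T.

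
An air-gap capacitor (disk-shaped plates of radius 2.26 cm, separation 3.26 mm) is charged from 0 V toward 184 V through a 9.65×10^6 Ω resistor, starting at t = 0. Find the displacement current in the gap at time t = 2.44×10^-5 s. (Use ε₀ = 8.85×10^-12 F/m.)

1.07×10^-5 A

C = ε₀A/d = (8.85×10^-12)(1.605×10^-3)/(3.26×10^-3) = 4.357×10^-12 F, so τ = RC = 4.205×10^-5 s.
The conduction current is I(t) = (V₀/R) e^(−t/τ), and the displacement current between the plates equals it.
t/τ = 0.5803; I_d = (184/9.65×10^6) · e^(−0.5803) = (1.907×10^-5)(0.5597) = 1.07×10^-5 A.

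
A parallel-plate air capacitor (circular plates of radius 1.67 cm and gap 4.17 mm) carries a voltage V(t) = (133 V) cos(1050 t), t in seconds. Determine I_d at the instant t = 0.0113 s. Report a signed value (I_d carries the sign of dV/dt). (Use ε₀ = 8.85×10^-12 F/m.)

1.68×10^-7 A

C = ε₀A/d = (8.85×10^-12)(8.762×10^-4)/(4.17×10^-3) = 1.860×10^-12 F. dV/dt = V₀ω·−sin(ωt); at ωt = 11.865 rad this factor is 0.6453.
I_d = C dV/dt = (1.860×10^-12)(133)(1050)(0.6453) = 1.68×10^-7 A.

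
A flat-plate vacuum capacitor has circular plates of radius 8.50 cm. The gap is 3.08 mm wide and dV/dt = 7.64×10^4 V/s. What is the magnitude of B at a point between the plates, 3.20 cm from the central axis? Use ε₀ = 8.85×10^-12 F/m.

4.41×10^-12 T

With E = V/d, dE/dt = 2.481×10^7 V/(m·s) and πR² = 0.02270 m², giving I_d = ε₀ πR² dE/dt = 4.984×10^-6 A.
For r < R the Ampère–Maxwell law gives B(2πr) = μ₀ I_d (r²/R²), so B = μ₀ I_d r/(2πR²) = (4π×10^-7)(4.984×10^-6)(0.0320)/(2π·0.0850²) = 4.41×10^-12 T.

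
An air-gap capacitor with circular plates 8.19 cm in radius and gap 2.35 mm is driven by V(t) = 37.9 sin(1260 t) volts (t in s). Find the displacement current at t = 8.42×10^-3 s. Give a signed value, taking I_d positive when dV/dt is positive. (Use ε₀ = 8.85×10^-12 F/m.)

-1.43×10^-6 A

dV/dt = (37.9)(1260)·cos(10.6092) = -1.800×10^4 V/s.
I_d = C dV/dt with C = ε₀A/d = (8.85×10^-12)(0.02107)/(2.35×10^-3) = 7.935×10^-11 F, so I_d = (7.935×10^-11)(-1.800×10^4) = -1.43×10^-6 A.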